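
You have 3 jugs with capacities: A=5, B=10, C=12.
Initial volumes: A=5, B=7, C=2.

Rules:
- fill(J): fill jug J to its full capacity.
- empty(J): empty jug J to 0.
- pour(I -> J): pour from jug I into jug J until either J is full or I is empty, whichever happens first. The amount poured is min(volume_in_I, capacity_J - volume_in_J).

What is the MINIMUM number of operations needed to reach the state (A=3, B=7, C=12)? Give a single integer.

BFS from (A=5, B=7, C=2). One shortest path:
  1. empty(C) -> (A=5 B=7 C=0)
  2. pour(A -> B) -> (A=2 B=10 C=0)
  3. pour(B -> C) -> (A=2 B=0 C=10)
  4. fill(B) -> (A=2 B=10 C=10)
  5. pour(B -> A) -> (A=5 B=7 C=10)
  6. pour(A -> C) -> (A=3 B=7 C=12)
Reached target in 6 moves.

Answer: 6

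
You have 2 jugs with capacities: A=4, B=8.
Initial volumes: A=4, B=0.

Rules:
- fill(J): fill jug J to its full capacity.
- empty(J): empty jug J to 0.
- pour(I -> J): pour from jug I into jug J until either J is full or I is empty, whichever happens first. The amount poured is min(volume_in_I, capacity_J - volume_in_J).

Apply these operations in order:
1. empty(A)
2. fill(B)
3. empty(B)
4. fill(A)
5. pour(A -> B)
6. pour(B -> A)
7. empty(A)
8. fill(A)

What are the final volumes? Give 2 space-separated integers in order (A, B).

Step 1: empty(A) -> (A=0 B=0)
Step 2: fill(B) -> (A=0 B=8)
Step 3: empty(B) -> (A=0 B=0)
Step 4: fill(A) -> (A=4 B=0)
Step 5: pour(A -> B) -> (A=0 B=4)
Step 6: pour(B -> A) -> (A=4 B=0)
Step 7: empty(A) -> (A=0 B=0)
Step 8: fill(A) -> (A=4 B=0)

Answer: 4 0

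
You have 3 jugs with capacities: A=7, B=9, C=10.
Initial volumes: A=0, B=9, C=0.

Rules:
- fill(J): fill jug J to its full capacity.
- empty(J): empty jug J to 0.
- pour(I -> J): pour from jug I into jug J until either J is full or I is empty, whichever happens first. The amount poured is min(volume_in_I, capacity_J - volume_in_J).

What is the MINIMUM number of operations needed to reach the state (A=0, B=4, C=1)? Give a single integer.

BFS from (A=0, B=9, C=0). One shortest path:
  1. fill(C) -> (A=0 B=9 C=10)
  2. pour(B -> A) -> (A=7 B=2 C=10)
  3. empty(A) -> (A=0 B=2 C=10)
  4. pour(B -> A) -> (A=2 B=0 C=10)
  5. pour(C -> B) -> (A=2 B=9 C=1)
  6. pour(B -> A) -> (A=7 B=4 C=1)
  7. empty(A) -> (A=0 B=4 C=1)
Reached target in 7 moves.

Answer: 7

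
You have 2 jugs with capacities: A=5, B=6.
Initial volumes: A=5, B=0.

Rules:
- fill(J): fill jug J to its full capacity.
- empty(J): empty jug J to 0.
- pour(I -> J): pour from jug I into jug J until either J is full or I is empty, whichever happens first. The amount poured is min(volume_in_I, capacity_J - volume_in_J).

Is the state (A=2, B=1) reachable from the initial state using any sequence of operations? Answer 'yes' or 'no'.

BFS explored all 22 reachable states.
Reachable set includes: (0,0), (0,1), (0,2), (0,3), (0,4), (0,5), (0,6), (1,0), (1,6), (2,0), (2,6), (3,0) ...
Target (A=2, B=1) not in reachable set → no.

Answer: no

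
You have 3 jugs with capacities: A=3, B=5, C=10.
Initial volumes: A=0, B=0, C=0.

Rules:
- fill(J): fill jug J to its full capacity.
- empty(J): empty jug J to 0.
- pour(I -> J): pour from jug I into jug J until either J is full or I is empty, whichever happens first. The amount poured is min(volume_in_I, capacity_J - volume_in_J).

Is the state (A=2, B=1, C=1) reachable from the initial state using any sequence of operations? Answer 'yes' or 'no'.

Answer: no

Derivation:
BFS explored all 192 reachable states.
Reachable set includes: (0,0,0), (0,0,1), (0,0,2), (0,0,3), (0,0,4), (0,0,5), (0,0,6), (0,0,7), (0,0,8), (0,0,9), (0,0,10), (0,1,0) ...
Target (A=2, B=1, C=1) not in reachable set → no.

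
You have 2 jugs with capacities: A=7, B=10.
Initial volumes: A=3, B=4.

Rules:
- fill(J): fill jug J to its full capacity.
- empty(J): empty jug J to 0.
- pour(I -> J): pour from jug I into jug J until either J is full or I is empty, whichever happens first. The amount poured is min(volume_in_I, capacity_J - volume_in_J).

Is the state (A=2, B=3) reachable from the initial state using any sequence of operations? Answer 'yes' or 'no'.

Answer: no

Derivation:
BFS explored all 35 reachable states.
Reachable set includes: (0,0), (0,1), (0,2), (0,3), (0,4), (0,5), (0,6), (0,7), (0,8), (0,9), (0,10), (1,0) ...
Target (A=2, B=3) not in reachable set → no.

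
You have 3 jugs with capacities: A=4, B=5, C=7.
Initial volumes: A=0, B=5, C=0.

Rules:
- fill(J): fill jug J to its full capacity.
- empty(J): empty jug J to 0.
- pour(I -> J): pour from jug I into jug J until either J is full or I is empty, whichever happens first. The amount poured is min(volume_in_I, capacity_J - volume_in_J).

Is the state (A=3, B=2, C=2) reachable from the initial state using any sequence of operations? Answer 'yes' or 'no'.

BFS explored all 168 reachable states.
Reachable set includes: (0,0,0), (0,0,1), (0,0,2), (0,0,3), (0,0,4), (0,0,5), (0,0,6), (0,0,7), (0,1,0), (0,1,1), (0,1,2), (0,1,3) ...
Target (A=3, B=2, C=2) not in reachable set → no.

Answer: no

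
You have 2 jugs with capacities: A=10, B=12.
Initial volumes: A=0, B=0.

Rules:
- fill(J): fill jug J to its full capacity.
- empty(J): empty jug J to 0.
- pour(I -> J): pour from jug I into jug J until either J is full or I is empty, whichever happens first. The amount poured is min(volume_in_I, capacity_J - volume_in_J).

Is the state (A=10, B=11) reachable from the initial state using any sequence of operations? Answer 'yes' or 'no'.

Answer: no

Derivation:
BFS explored all 22 reachable states.
Reachable set includes: (0,0), (0,2), (0,4), (0,6), (0,8), (0,10), (0,12), (2,0), (2,12), (4,0), (4,12), (6,0) ...
Target (A=10, B=11) not in reachable set → no.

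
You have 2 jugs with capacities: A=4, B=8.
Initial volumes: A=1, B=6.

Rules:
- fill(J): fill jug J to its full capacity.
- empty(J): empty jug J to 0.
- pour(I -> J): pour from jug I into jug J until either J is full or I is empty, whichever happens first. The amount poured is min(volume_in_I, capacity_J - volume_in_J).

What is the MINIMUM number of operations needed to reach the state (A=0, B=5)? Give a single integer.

Answer: 3

Derivation:
BFS from (A=1, B=6). One shortest path:
  1. fill(B) -> (A=1 B=8)
  2. pour(B -> A) -> (A=4 B=5)
  3. empty(A) -> (A=0 B=5)
Reached target in 3 moves.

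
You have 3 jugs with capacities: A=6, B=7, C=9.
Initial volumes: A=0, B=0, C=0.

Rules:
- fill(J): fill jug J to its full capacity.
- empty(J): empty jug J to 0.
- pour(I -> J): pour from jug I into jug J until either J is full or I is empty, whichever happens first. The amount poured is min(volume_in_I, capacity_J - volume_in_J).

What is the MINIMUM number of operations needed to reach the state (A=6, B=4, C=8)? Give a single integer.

Answer: 7

Derivation:
BFS from (A=0, B=0, C=0). One shortest path:
  1. fill(C) -> (A=0 B=0 C=9)
  2. pour(C -> A) -> (A=6 B=0 C=3)
  3. pour(A -> B) -> (A=0 B=6 C=3)
  4. pour(C -> A) -> (A=3 B=6 C=0)
  5. fill(C) -> (A=3 B=6 C=9)
  6. pour(C -> B) -> (A=3 B=7 C=8)
  7. pour(B -> A) -> (A=6 B=4 C=8)
Reached target in 7 moves.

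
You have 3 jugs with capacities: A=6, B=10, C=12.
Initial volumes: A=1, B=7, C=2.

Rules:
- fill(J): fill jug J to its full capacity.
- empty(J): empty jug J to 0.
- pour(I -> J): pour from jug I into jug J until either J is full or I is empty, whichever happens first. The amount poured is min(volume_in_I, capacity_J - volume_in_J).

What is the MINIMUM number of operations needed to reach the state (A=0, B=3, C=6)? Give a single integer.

BFS from (A=1, B=7, C=2). One shortest path:
  1. empty(A) -> (A=0 B=7 C=2)
  2. pour(B -> A) -> (A=6 B=1 C=2)
  3. pour(C -> B) -> (A=6 B=3 C=0)
  4. pour(A -> C) -> (A=0 B=3 C=6)
Reached target in 4 moves.

Answer: 4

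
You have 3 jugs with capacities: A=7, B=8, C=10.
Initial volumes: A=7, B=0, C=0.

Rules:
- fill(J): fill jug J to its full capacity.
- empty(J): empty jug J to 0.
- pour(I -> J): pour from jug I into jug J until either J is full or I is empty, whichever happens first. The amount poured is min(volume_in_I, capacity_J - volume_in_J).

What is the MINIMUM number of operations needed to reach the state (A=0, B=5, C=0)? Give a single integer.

BFS from (A=7, B=0, C=0). One shortest path:
  1. fill(B) -> (A=7 B=8 C=0)
  2. pour(A -> C) -> (A=0 B=8 C=7)
  3. pour(B -> C) -> (A=0 B=5 C=10)
  4. empty(C) -> (A=0 B=5 C=0)
Reached target in 4 moves.

Answer: 4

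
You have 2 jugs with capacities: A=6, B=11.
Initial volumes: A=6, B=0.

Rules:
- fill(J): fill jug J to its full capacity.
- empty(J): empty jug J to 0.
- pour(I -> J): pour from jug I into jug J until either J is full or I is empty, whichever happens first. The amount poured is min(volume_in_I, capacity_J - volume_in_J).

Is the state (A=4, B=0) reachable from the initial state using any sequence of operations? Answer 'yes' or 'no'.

Answer: yes

Derivation:
BFS from (A=6, B=0):
  1. empty(A) -> (A=0 B=0)
  2. fill(B) -> (A=0 B=11)
  3. pour(B -> A) -> (A=6 B=5)
  4. empty(A) -> (A=0 B=5)
  5. pour(B -> A) -> (A=5 B=0)
  6. fill(B) -> (A=5 B=11)
  7. pour(B -> A) -> (A=6 B=10)
  8. empty(A) -> (A=0 B=10)
  9. pour(B -> A) -> (A=6 B=4)
  10. empty(A) -> (A=0 B=4)
  11. pour(B -> A) -> (A=4 B=0)
Target reached → yes.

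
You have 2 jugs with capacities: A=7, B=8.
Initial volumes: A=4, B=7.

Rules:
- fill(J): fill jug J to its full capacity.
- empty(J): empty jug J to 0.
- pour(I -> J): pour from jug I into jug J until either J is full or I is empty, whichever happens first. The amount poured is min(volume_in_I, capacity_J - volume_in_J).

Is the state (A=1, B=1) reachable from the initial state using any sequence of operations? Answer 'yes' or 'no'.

Answer: no

Derivation:
BFS explored all 31 reachable states.
Reachable set includes: (0,0), (0,1), (0,2), (0,3), (0,4), (0,5), (0,6), (0,7), (0,8), (1,0), (1,8), (2,0) ...
Target (A=1, B=1) not in reachable set → no.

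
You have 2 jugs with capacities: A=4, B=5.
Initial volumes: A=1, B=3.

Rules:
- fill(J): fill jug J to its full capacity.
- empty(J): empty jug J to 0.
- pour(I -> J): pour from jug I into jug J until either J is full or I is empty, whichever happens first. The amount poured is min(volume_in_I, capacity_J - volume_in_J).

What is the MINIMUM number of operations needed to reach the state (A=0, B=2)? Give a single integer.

Answer: 3

Derivation:
BFS from (A=1, B=3). One shortest path:
  1. fill(B) -> (A=1 B=5)
  2. pour(B -> A) -> (A=4 B=2)
  3. empty(A) -> (A=0 B=2)
Reached target in 3 moves.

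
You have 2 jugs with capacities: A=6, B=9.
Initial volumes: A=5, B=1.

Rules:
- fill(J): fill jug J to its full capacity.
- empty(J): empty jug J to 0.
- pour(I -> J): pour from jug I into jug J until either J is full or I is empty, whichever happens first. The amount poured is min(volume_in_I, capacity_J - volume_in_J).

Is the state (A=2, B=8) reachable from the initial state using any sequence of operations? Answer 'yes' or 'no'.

Answer: no

Derivation:
BFS explored all 31 reachable states.
Reachable set includes: (0,0), (0,1), (0,2), (0,3), (0,4), (0,5), (0,6), (0,7), (0,8), (0,9), (1,0), (1,9) ...
Target (A=2, B=8) not in reachable set → no.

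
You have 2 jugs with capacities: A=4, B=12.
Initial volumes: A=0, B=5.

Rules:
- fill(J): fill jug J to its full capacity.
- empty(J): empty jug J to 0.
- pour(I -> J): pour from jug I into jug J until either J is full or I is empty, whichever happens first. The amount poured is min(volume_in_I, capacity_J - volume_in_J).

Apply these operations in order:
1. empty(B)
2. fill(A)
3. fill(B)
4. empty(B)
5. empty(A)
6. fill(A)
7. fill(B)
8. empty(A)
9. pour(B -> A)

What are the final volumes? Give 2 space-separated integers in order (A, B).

Answer: 4 8

Derivation:
Step 1: empty(B) -> (A=0 B=0)
Step 2: fill(A) -> (A=4 B=0)
Step 3: fill(B) -> (A=4 B=12)
Step 4: empty(B) -> (A=4 B=0)
Step 5: empty(A) -> (A=0 B=0)
Step 6: fill(A) -> (A=4 B=0)
Step 7: fill(B) -> (A=4 B=12)
Step 8: empty(A) -> (A=0 B=12)
Step 9: pour(B -> A) -> (A=4 B=8)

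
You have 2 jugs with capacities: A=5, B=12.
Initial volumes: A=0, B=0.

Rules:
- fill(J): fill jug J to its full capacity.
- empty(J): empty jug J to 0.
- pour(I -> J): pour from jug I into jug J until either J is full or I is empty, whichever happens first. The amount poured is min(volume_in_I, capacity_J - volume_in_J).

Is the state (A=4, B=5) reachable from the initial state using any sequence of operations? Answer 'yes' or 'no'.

BFS explored all 34 reachable states.
Reachable set includes: (0,0), (0,1), (0,2), (0,3), (0,4), (0,5), (0,6), (0,7), (0,8), (0,9), (0,10), (0,11) ...
Target (A=4, B=5) not in reachable set → no.

Answer: no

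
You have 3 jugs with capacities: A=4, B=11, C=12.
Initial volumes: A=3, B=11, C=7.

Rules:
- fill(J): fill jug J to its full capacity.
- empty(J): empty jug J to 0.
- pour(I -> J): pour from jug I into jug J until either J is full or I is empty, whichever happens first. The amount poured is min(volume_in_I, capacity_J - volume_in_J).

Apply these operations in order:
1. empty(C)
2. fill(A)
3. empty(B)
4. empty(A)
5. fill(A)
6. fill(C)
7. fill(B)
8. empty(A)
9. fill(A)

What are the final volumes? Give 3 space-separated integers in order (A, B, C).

Step 1: empty(C) -> (A=3 B=11 C=0)
Step 2: fill(A) -> (A=4 B=11 C=0)
Step 3: empty(B) -> (A=4 B=0 C=0)
Step 4: empty(A) -> (A=0 B=0 C=0)
Step 5: fill(A) -> (A=4 B=0 C=0)
Step 6: fill(C) -> (A=4 B=0 C=12)
Step 7: fill(B) -> (A=4 B=11 C=12)
Step 8: empty(A) -> (A=0 B=11 C=12)
Step 9: fill(A) -> (A=4 B=11 C=12)

Answer: 4 11 12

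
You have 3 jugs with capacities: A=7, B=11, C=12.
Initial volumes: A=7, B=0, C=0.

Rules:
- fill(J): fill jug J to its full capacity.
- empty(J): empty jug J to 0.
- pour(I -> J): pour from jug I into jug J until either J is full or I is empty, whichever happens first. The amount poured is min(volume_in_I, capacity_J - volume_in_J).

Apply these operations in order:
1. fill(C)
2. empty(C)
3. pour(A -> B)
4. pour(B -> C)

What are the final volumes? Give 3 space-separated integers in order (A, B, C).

Answer: 0 0 7

Derivation:
Step 1: fill(C) -> (A=7 B=0 C=12)
Step 2: empty(C) -> (A=7 B=0 C=0)
Step 3: pour(A -> B) -> (A=0 B=7 C=0)
Step 4: pour(B -> C) -> (A=0 B=0 C=7)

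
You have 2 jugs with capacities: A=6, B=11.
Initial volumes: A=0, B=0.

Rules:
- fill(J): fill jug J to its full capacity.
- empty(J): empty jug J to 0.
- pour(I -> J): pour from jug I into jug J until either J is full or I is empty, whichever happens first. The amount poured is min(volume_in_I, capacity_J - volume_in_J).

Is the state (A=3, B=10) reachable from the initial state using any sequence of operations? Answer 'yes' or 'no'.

BFS explored all 34 reachable states.
Reachable set includes: (0,0), (0,1), (0,2), (0,3), (0,4), (0,5), (0,6), (0,7), (0,8), (0,9), (0,10), (0,11) ...
Target (A=3, B=10) not in reachable set → no.

Answer: no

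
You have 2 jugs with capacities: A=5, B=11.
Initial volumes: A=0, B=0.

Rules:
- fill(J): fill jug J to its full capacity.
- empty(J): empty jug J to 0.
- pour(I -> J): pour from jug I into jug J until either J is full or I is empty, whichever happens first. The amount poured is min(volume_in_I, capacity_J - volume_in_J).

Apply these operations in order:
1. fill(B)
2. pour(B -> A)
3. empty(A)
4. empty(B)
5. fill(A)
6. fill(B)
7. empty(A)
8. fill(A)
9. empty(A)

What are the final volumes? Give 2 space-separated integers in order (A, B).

Step 1: fill(B) -> (A=0 B=11)
Step 2: pour(B -> A) -> (A=5 B=6)
Step 3: empty(A) -> (A=0 B=6)
Step 4: empty(B) -> (A=0 B=0)
Step 5: fill(A) -> (A=5 B=0)
Step 6: fill(B) -> (A=5 B=11)
Step 7: empty(A) -> (A=0 B=11)
Step 8: fill(A) -> (A=5 B=11)
Step 9: empty(A) -> (A=0 B=11)

Answer: 0 11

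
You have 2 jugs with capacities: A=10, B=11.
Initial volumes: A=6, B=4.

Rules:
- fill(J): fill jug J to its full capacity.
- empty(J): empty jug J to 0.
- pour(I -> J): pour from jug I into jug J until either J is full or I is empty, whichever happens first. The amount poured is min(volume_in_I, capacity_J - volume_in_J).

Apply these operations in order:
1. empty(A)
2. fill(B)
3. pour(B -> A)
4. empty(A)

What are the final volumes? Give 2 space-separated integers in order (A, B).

Answer: 0 1

Derivation:
Step 1: empty(A) -> (A=0 B=4)
Step 2: fill(B) -> (A=0 B=11)
Step 3: pour(B -> A) -> (A=10 B=1)
Step 4: empty(A) -> (A=0 B=1)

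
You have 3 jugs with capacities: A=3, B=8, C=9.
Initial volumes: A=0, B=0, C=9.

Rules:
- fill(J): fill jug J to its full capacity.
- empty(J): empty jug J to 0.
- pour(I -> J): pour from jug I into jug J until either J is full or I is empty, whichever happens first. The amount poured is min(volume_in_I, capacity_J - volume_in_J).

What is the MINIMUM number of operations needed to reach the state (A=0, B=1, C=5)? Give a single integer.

BFS from (A=0, B=0, C=9). One shortest path:
  1. pour(C -> B) -> (A=0 B=8 C=1)
  2. pour(B -> A) -> (A=3 B=5 C=1)
  3. empty(A) -> (A=0 B=5 C=1)
  4. pour(C -> A) -> (A=1 B=5 C=0)
  5. pour(B -> C) -> (A=1 B=0 C=5)
  6. pour(A -> B) -> (A=0 B=1 C=5)
Reached target in 6 moves.

Answer: 6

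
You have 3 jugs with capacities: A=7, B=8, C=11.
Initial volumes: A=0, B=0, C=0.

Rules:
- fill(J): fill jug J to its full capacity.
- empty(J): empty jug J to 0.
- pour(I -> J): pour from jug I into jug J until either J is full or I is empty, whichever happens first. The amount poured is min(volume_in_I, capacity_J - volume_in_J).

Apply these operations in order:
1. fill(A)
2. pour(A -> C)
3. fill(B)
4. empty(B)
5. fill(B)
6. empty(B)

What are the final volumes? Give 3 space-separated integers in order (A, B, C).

Step 1: fill(A) -> (A=7 B=0 C=0)
Step 2: pour(A -> C) -> (A=0 B=0 C=7)
Step 3: fill(B) -> (A=0 B=8 C=7)
Step 4: empty(B) -> (A=0 B=0 C=7)
Step 5: fill(B) -> (A=0 B=8 C=7)
Step 6: empty(B) -> (A=0 B=0 C=7)

Answer: 0 0 7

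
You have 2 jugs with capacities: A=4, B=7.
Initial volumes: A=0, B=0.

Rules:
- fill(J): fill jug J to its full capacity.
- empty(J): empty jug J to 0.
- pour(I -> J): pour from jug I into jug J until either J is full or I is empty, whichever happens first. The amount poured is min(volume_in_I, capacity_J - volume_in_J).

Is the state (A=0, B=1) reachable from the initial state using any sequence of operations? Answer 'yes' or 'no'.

BFS from (A=0, B=0):
  1. fill(A) -> (A=4 B=0)
  2. pour(A -> B) -> (A=0 B=4)
  3. fill(A) -> (A=4 B=4)
  4. pour(A -> B) -> (A=1 B=7)
  5. empty(B) -> (A=1 B=0)
  6. pour(A -> B) -> (A=0 B=1)
Target reached → yes.

Answer: yes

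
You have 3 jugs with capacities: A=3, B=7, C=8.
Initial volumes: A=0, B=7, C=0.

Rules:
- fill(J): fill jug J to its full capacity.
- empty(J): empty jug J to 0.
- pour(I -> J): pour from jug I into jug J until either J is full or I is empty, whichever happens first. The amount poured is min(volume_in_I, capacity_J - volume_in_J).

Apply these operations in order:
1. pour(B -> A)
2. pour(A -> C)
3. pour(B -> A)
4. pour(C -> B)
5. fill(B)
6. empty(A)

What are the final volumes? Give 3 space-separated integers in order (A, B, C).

Step 1: pour(B -> A) -> (A=3 B=4 C=0)
Step 2: pour(A -> C) -> (A=0 B=4 C=3)
Step 3: pour(B -> A) -> (A=3 B=1 C=3)
Step 4: pour(C -> B) -> (A=3 B=4 C=0)
Step 5: fill(B) -> (A=3 B=7 C=0)
Step 6: empty(A) -> (A=0 B=7 C=0)

Answer: 0 7 0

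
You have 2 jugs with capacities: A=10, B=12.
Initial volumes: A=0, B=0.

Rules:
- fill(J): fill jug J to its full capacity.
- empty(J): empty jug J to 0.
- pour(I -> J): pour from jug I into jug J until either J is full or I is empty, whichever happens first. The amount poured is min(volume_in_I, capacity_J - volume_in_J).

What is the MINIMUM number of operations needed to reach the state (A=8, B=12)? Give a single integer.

BFS from (A=0, B=0). One shortest path:
  1. fill(A) -> (A=10 B=0)
  2. pour(A -> B) -> (A=0 B=10)
  3. fill(A) -> (A=10 B=10)
  4. pour(A -> B) -> (A=8 B=12)
Reached target in 4 moves.

Answer: 4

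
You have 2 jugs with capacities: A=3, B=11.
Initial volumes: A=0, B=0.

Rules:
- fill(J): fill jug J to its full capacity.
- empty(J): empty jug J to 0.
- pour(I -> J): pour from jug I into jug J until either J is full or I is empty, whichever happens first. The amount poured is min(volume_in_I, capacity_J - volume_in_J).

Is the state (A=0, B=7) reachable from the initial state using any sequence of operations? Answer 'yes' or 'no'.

BFS from (A=0, B=0):
  1. fill(B) -> (A=0 B=11)
  2. pour(B -> A) -> (A=3 B=8)
  3. empty(A) -> (A=0 B=8)
  4. pour(B -> A) -> (A=3 B=5)
  5. empty(A) -> (A=0 B=5)
  6. pour(B -> A) -> (A=3 B=2)
  7. empty(A) -> (A=0 B=2)
  8. pour(B -> A) -> (A=2 B=0)
  9. fill(B) -> (A=2 B=11)
  10. pour(B -> A) -> (A=3 B=10)
  11. empty(A) -> (A=0 B=10)
  12. pour(B -> A) -> (A=3 B=7)
  13. empty(A) -> (A=0 B=7)
Target reached → yes.

Answer: yes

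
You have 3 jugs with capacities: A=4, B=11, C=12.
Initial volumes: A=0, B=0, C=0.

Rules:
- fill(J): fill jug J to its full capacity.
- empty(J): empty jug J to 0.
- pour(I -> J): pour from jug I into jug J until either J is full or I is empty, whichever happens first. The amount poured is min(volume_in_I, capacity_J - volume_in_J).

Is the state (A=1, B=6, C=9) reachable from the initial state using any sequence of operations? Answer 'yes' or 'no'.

BFS explored all 450 reachable states.
Reachable set includes: (0,0,0), (0,0,1), (0,0,2), (0,0,3), (0,0,4), (0,0,5), (0,0,6), (0,0,7), (0,0,8), (0,0,9), (0,0,10), (0,0,11) ...
Target (A=1, B=6, C=9) not in reachable set → no.

Answer: no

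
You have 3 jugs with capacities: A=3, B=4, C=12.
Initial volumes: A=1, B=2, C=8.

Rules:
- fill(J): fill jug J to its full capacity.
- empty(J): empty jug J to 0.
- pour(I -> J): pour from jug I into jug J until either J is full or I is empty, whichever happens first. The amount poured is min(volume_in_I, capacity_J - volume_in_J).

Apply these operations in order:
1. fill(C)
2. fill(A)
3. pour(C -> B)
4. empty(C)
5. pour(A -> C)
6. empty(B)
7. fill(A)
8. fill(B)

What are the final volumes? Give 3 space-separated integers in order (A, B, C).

Step 1: fill(C) -> (A=1 B=2 C=12)
Step 2: fill(A) -> (A=3 B=2 C=12)
Step 3: pour(C -> B) -> (A=3 B=4 C=10)
Step 4: empty(C) -> (A=3 B=4 C=0)
Step 5: pour(A -> C) -> (A=0 B=4 C=3)
Step 6: empty(B) -> (A=0 B=0 C=3)
Step 7: fill(A) -> (A=3 B=0 C=3)
Step 8: fill(B) -> (A=3 B=4 C=3)

Answer: 3 4 3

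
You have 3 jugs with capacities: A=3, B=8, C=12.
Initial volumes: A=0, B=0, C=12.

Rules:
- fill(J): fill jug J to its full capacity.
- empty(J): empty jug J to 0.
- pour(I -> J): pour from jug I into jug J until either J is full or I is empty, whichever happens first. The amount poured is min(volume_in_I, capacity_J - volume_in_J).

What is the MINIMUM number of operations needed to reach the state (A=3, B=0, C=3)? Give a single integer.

Answer: 4

Derivation:
BFS from (A=0, B=0, C=12). One shortest path:
  1. fill(A) -> (A=3 B=0 C=12)
  2. empty(C) -> (A=3 B=0 C=0)
  3. pour(A -> C) -> (A=0 B=0 C=3)
  4. fill(A) -> (A=3 B=0 C=3)
Reached target in 4 moves.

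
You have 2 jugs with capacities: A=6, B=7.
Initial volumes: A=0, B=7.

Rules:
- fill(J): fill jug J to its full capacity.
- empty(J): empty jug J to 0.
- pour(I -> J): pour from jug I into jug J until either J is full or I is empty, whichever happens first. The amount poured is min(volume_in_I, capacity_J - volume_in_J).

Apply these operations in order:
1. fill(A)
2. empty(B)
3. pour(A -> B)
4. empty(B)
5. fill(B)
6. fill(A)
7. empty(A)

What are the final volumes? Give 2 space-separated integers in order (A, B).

Step 1: fill(A) -> (A=6 B=7)
Step 2: empty(B) -> (A=6 B=0)
Step 3: pour(A -> B) -> (A=0 B=6)
Step 4: empty(B) -> (A=0 B=0)
Step 5: fill(B) -> (A=0 B=7)
Step 6: fill(A) -> (A=6 B=7)
Step 7: empty(A) -> (A=0 B=7)

Answer: 0 7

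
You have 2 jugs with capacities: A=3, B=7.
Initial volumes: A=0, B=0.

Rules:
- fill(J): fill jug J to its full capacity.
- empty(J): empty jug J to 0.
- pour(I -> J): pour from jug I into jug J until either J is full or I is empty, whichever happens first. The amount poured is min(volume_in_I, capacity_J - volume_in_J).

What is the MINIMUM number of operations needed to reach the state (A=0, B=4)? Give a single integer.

Answer: 3

Derivation:
BFS from (A=0, B=0). One shortest path:
  1. fill(B) -> (A=0 B=7)
  2. pour(B -> A) -> (A=3 B=4)
  3. empty(A) -> (A=0 B=4)
Reached target in 3 moves.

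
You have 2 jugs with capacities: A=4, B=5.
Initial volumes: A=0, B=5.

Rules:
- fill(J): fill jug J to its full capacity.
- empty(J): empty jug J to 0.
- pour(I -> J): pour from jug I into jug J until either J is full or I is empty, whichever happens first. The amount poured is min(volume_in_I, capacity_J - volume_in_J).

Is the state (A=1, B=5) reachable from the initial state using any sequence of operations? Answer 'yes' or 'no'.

Answer: yes

Derivation:
BFS from (A=0, B=5):
  1. pour(B -> A) -> (A=4 B=1)
  2. empty(A) -> (A=0 B=1)
  3. pour(B -> A) -> (A=1 B=0)
  4. fill(B) -> (A=1 B=5)
Target reached → yes.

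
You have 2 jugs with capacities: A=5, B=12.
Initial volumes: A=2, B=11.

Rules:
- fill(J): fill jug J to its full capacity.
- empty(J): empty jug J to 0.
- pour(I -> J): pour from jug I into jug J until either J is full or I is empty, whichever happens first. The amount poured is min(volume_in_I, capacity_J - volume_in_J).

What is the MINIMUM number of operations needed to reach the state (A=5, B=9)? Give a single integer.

BFS from (A=2, B=11). One shortest path:
  1. fill(B) -> (A=2 B=12)
  2. pour(B -> A) -> (A=5 B=9)
Reached target in 2 moves.

Answer: 2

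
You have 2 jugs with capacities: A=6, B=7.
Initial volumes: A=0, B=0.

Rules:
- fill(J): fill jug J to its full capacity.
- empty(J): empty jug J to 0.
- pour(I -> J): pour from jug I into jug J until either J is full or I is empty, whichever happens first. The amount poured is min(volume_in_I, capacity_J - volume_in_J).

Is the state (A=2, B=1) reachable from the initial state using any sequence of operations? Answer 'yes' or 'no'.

Answer: no

Derivation:
BFS explored all 26 reachable states.
Reachable set includes: (0,0), (0,1), (0,2), (0,3), (0,4), (0,5), (0,6), (0,7), (1,0), (1,7), (2,0), (2,7) ...
Target (A=2, B=1) not in reachable set → no.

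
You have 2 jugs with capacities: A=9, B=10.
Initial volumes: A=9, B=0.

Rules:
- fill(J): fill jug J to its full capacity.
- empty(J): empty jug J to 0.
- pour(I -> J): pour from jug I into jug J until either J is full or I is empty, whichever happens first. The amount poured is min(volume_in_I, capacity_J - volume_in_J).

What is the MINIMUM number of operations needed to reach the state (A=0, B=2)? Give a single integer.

BFS from (A=9, B=0). One shortest path:
  1. empty(A) -> (A=0 B=0)
  2. fill(B) -> (A=0 B=10)
  3. pour(B -> A) -> (A=9 B=1)
  4. empty(A) -> (A=0 B=1)
  5. pour(B -> A) -> (A=1 B=0)
  6. fill(B) -> (A=1 B=10)
  7. pour(B -> A) -> (A=9 B=2)
  8. empty(A) -> (A=0 B=2)
Reached target in 8 moves.

Answer: 8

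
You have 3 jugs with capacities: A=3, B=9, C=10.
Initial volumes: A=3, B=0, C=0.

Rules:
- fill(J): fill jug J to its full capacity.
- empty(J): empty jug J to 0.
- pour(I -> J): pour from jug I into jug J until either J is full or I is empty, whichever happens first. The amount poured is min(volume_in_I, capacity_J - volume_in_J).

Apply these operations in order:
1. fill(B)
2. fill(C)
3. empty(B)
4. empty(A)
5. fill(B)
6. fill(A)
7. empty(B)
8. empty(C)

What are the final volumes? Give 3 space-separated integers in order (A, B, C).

Step 1: fill(B) -> (A=3 B=9 C=0)
Step 2: fill(C) -> (A=3 B=9 C=10)
Step 3: empty(B) -> (A=3 B=0 C=10)
Step 4: empty(A) -> (A=0 B=0 C=10)
Step 5: fill(B) -> (A=0 B=9 C=10)
Step 6: fill(A) -> (A=3 B=9 C=10)
Step 7: empty(B) -> (A=3 B=0 C=10)
Step 8: empty(C) -> (A=3 B=0 C=0)

Answer: 3 0 0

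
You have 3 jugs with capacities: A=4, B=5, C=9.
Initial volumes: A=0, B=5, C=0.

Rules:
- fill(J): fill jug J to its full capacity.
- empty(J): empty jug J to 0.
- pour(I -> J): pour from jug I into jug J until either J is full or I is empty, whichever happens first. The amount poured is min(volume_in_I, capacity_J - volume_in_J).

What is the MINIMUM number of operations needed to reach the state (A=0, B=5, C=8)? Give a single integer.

Answer: 4

Derivation:
BFS from (A=0, B=5, C=0). One shortest path:
  1. fill(A) -> (A=4 B=5 C=0)
  2. pour(A -> C) -> (A=0 B=5 C=4)
  3. fill(A) -> (A=4 B=5 C=4)
  4. pour(A -> C) -> (A=0 B=5 C=8)
Reached target in 4 moves.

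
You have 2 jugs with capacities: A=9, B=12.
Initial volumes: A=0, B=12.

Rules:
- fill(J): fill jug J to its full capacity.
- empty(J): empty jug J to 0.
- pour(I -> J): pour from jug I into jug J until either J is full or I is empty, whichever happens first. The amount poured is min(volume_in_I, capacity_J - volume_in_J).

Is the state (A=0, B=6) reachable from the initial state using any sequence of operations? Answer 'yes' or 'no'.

BFS from (A=0, B=12):
  1. pour(B -> A) -> (A=9 B=3)
  2. empty(A) -> (A=0 B=3)
  3. pour(B -> A) -> (A=3 B=0)
  4. fill(B) -> (A=3 B=12)
  5. pour(B -> A) -> (A=9 B=6)
  6. empty(A) -> (A=0 B=6)
Target reached → yes.

Answer: yes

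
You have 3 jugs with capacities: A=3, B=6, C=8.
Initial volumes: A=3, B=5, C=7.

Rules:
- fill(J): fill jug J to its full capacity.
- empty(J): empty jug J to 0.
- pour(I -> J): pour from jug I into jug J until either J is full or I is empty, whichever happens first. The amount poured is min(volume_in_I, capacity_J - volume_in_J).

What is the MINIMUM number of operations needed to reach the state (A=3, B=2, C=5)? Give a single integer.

BFS from (A=3, B=5, C=7). One shortest path:
  1. empty(B) -> (A=3 B=0 C=7)
  2. pour(A -> B) -> (A=0 B=3 C=7)
  3. pour(B -> C) -> (A=0 B=2 C=8)
  4. pour(C -> A) -> (A=3 B=2 C=5)
Reached target in 4 moves.

Answer: 4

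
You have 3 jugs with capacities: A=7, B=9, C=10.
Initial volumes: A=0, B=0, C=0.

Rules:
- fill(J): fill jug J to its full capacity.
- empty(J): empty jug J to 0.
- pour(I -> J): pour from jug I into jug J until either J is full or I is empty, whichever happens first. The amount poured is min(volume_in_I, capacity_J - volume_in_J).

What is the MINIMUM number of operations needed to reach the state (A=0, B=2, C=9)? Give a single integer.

BFS from (A=0, B=0, C=0). One shortest path:
  1. fill(B) -> (A=0 B=9 C=0)
  2. pour(B -> C) -> (A=0 B=0 C=9)
  3. fill(B) -> (A=0 B=9 C=9)
  4. pour(B -> A) -> (A=7 B=2 C=9)
  5. empty(A) -> (A=0 B=2 C=9)
Reached target in 5 moves.

Answer: 5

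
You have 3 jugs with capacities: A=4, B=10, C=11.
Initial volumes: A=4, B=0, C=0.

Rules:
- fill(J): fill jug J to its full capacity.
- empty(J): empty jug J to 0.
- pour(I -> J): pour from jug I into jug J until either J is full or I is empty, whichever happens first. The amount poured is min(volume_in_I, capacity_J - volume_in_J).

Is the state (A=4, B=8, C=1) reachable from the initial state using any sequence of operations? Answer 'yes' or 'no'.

Answer: yes

Derivation:
BFS from (A=4, B=0, C=0):
  1. fill(C) -> (A=4 B=0 C=11)
  2. pour(C -> B) -> (A=4 B=10 C=1)
  3. empty(B) -> (A=4 B=0 C=1)
  4. pour(A -> B) -> (A=0 B=4 C=1)
  5. fill(A) -> (A=4 B=4 C=1)
  6. pour(A -> B) -> (A=0 B=8 C=1)
  7. fill(A) -> (A=4 B=8 C=1)
Target reached → yes.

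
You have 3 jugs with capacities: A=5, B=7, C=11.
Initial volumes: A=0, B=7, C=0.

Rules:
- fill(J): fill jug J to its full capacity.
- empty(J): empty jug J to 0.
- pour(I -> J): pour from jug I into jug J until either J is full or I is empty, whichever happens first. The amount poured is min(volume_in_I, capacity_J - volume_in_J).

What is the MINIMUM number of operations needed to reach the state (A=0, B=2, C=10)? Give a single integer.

BFS from (A=0, B=7, C=0). One shortest path:
  1. fill(A) -> (A=5 B=7 C=0)
  2. pour(A -> C) -> (A=0 B=7 C=5)
  3. pour(B -> A) -> (A=5 B=2 C=5)
  4. pour(A -> C) -> (A=0 B=2 C=10)
Reached target in 4 moves.

Answer: 4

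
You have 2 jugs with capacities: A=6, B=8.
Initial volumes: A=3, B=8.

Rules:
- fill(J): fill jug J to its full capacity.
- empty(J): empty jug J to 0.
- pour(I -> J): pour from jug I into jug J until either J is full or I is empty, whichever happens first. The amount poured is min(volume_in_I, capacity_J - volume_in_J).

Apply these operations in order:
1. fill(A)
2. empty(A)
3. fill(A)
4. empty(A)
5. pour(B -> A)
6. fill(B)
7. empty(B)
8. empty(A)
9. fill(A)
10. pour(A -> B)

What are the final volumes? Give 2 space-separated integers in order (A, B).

Step 1: fill(A) -> (A=6 B=8)
Step 2: empty(A) -> (A=0 B=8)
Step 3: fill(A) -> (A=6 B=8)
Step 4: empty(A) -> (A=0 B=8)
Step 5: pour(B -> A) -> (A=6 B=2)
Step 6: fill(B) -> (A=6 B=8)
Step 7: empty(B) -> (A=6 B=0)
Step 8: empty(A) -> (A=0 B=0)
Step 9: fill(A) -> (A=6 B=0)
Step 10: pour(A -> B) -> (A=0 B=6)

Answer: 0 6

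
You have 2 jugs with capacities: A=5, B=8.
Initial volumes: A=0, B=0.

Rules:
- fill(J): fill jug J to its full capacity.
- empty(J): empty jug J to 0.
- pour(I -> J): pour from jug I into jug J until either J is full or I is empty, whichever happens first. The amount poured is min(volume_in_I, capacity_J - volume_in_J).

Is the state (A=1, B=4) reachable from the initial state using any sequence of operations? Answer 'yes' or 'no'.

Answer: no

Derivation:
BFS explored all 26 reachable states.
Reachable set includes: (0,0), (0,1), (0,2), (0,3), (0,4), (0,5), (0,6), (0,7), (0,8), (1,0), (1,8), (2,0) ...
Target (A=1, B=4) not in reachable set → no.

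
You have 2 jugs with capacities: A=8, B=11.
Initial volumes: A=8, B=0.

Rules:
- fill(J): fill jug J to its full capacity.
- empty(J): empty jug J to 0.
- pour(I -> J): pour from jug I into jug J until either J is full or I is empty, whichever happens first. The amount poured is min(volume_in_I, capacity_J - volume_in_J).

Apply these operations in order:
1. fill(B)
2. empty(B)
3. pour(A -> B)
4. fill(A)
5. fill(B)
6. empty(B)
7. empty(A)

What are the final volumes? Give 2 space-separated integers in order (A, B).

Step 1: fill(B) -> (A=8 B=11)
Step 2: empty(B) -> (A=8 B=0)
Step 3: pour(A -> B) -> (A=0 B=8)
Step 4: fill(A) -> (A=8 B=8)
Step 5: fill(B) -> (A=8 B=11)
Step 6: empty(B) -> (A=8 B=0)
Step 7: empty(A) -> (A=0 B=0)

Answer: 0 0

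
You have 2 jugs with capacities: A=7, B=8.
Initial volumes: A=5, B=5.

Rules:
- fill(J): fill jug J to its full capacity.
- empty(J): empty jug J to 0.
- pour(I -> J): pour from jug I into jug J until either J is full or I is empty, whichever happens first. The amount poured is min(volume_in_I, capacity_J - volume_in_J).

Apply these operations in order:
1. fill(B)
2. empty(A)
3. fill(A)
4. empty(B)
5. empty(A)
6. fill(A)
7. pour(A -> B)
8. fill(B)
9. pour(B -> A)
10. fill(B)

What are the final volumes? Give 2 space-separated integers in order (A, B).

Step 1: fill(B) -> (A=5 B=8)
Step 2: empty(A) -> (A=0 B=8)
Step 3: fill(A) -> (A=7 B=8)
Step 4: empty(B) -> (A=7 B=0)
Step 5: empty(A) -> (A=0 B=0)
Step 6: fill(A) -> (A=7 B=0)
Step 7: pour(A -> B) -> (A=0 B=7)
Step 8: fill(B) -> (A=0 B=8)
Step 9: pour(B -> A) -> (A=7 B=1)
Step 10: fill(B) -> (A=7 B=8)

Answer: 7 8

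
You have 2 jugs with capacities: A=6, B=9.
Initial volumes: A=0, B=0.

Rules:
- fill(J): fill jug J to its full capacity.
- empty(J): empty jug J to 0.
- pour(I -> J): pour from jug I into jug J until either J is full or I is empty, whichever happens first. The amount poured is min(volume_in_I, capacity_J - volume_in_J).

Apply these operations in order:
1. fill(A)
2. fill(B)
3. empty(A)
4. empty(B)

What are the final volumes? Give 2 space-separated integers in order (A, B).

Step 1: fill(A) -> (A=6 B=0)
Step 2: fill(B) -> (A=6 B=9)
Step 3: empty(A) -> (A=0 B=9)
Step 4: empty(B) -> (A=0 B=0)

Answer: 0 0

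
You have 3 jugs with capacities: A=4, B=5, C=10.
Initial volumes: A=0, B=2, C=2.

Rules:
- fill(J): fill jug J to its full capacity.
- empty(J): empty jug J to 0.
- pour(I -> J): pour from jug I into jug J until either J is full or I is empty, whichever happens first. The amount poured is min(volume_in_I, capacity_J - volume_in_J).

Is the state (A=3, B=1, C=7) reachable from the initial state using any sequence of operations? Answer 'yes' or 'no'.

BFS explored all 222 reachable states.
Reachable set includes: (0,0,0), (0,0,1), (0,0,2), (0,0,3), (0,0,4), (0,0,5), (0,0,6), (0,0,7), (0,0,8), (0,0,9), (0,0,10), (0,1,0) ...
Target (A=3, B=1, C=7) not in reachable set → no.

Answer: no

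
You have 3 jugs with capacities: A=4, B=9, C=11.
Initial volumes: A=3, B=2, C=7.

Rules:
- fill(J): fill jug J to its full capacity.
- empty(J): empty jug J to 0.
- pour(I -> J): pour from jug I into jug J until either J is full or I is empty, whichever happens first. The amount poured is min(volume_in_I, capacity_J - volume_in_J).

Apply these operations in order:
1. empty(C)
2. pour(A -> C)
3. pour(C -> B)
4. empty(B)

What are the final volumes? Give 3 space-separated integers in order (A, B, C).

Step 1: empty(C) -> (A=3 B=2 C=0)
Step 2: pour(A -> C) -> (A=0 B=2 C=3)
Step 3: pour(C -> B) -> (A=0 B=5 C=0)
Step 4: empty(B) -> (A=0 B=0 C=0)

Answer: 0 0 0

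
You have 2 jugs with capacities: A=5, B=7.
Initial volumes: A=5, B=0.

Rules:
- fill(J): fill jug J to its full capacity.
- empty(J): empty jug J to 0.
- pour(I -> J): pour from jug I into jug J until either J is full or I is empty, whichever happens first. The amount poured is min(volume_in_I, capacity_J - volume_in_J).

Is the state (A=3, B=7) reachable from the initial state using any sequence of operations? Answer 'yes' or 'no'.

BFS from (A=5, B=0):
  1. pour(A -> B) -> (A=0 B=5)
  2. fill(A) -> (A=5 B=5)
  3. pour(A -> B) -> (A=3 B=7)
Target reached → yes.

Answer: yes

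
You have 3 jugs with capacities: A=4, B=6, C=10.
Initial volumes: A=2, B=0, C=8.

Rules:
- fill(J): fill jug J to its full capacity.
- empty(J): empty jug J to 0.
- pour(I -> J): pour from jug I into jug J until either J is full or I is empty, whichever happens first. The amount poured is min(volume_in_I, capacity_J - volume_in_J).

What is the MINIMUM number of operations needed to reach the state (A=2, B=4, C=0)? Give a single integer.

Answer: 3

Derivation:
BFS from (A=2, B=0, C=8). One shortest path:
  1. fill(B) -> (A=2 B=6 C=8)
  2. pour(B -> C) -> (A=2 B=4 C=10)
  3. empty(C) -> (A=2 B=4 C=0)
Reached target in 3 moves.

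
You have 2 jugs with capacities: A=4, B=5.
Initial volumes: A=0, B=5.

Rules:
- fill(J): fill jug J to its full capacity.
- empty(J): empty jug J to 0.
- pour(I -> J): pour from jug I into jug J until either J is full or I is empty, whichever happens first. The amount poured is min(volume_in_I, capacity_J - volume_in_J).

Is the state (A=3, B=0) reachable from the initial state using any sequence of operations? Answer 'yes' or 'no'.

Answer: yes

Derivation:
BFS from (A=0, B=5):
  1. fill(A) -> (A=4 B=5)
  2. empty(B) -> (A=4 B=0)
  3. pour(A -> B) -> (A=0 B=4)
  4. fill(A) -> (A=4 B=4)
  5. pour(A -> B) -> (A=3 B=5)
  6. empty(B) -> (A=3 B=0)
Target reached → yes.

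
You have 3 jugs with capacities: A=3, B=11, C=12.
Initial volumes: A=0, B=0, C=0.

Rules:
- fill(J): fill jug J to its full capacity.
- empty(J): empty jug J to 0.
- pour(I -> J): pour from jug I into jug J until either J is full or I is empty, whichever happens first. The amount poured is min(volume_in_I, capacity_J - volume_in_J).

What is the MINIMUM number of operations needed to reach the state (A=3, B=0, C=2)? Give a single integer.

Answer: 7

Derivation:
BFS from (A=0, B=0, C=0). One shortest path:
  1. fill(A) -> (A=3 B=0 C=0)
  2. fill(B) -> (A=3 B=11 C=0)
  3. pour(A -> C) -> (A=0 B=11 C=3)
  4. fill(A) -> (A=3 B=11 C=3)
  5. pour(B -> C) -> (A=3 B=2 C=12)
  6. empty(C) -> (A=3 B=2 C=0)
  7. pour(B -> C) -> (A=3 B=0 C=2)
Reached target in 7 moves.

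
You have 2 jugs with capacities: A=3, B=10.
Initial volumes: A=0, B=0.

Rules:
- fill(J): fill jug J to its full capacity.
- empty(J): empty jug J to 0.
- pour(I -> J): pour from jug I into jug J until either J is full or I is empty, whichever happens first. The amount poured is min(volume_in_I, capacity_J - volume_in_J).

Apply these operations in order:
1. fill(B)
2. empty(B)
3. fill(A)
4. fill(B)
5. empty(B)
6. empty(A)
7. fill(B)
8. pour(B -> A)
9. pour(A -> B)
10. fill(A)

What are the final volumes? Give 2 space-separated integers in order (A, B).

Answer: 3 10

Derivation:
Step 1: fill(B) -> (A=0 B=10)
Step 2: empty(B) -> (A=0 B=0)
Step 3: fill(A) -> (A=3 B=0)
Step 4: fill(B) -> (A=3 B=10)
Step 5: empty(B) -> (A=3 B=0)
Step 6: empty(A) -> (A=0 B=0)
Step 7: fill(B) -> (A=0 B=10)
Step 8: pour(B -> A) -> (A=3 B=7)
Step 9: pour(A -> B) -> (A=0 B=10)
Step 10: fill(A) -> (A=3 B=10)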